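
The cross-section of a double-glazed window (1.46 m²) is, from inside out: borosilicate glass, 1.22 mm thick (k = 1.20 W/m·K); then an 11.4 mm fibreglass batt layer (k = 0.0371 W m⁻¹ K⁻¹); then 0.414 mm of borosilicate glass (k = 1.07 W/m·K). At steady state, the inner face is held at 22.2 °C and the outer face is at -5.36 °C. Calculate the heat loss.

Q = 130 W

Series thermal resistances, inner to outer:
  R_borosilicate glass = L/(kA) = 0.00122/(1.20·1.46) = 6.963×10^-4 K/W
  R_fibreglass batt = L/(kA) = 0.0114/(0.0371·1.46) = 0.2105 K/W
  R_borosilicate glass = L/(kA) = 4.14×10^-4/(1.07·1.46) = 2.650×10^-4 K/W
ΣR = 6.963×10^-4 + 0.2105 + 2.650×10^-4 = 0.2115 K/W
Q = ΔT/ΣR = (22.2 °C − -5.36 °C)/0.2115 = 130 W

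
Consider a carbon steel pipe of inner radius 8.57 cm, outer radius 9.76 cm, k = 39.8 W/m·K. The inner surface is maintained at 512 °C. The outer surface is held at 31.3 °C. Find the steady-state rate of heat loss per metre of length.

Q' = 925 kW/m

Q' = 2πk·ΔT/ln(r₂/r₁) = 2π × 39.8 × 480.7 / ln(0.0976/0.0857) = 9.25×10^5 W/m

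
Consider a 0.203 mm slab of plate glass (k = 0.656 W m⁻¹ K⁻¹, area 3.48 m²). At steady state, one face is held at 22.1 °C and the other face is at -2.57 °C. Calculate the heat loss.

Q = 277 kW

Q = kA·ΔT/L = 0.656 × 3.48 × |22.1 °C − -2.57 °C| / 2.03×10^-4 = 2.77×10^5 W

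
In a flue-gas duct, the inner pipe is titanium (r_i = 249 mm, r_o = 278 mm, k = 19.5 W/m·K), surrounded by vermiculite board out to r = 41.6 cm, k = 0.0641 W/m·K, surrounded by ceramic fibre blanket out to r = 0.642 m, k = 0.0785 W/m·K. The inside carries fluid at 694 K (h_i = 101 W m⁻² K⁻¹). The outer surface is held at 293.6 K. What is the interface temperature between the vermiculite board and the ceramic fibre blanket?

Treat each layer as a resistance in series:
  R'_conv,in = 1/(2πr h) = 1/(2π·0.249·101) = 0.006328 m·K/W
  R'_titanium = ln(0.278/0.249)/(2πk) = 0.1102/(2π·19.5) = 8.992×10^-4 m·K/W
  R'_vermiculite board = ln(0.416/0.278)/(2πk) = 0.4031/(2π·0.0641) = 1.001 m·K/W
  R'_ceramic fibre blanket = ln(0.642/0.416)/(2πk) = 0.4339/(2π·0.0785) = 0.8797 m·K/W
ΣR = 0.006328 + 8.992×10^-4 + 1.001 + 0.8797 = 1.888 m·K/W
Q' = ΔT/ΣR = (694 K − 293.6 K)/1.888 = 212.1 W/m
From the inner boundary to the vermiculite board/ceramic fibre blanket interface, ΣR_partial = 1.008 m·K/W.
T_interface = T_in − Q'·ΣR_partial = 694 K − (212.1)(1.008) = 480 K

T = 480 K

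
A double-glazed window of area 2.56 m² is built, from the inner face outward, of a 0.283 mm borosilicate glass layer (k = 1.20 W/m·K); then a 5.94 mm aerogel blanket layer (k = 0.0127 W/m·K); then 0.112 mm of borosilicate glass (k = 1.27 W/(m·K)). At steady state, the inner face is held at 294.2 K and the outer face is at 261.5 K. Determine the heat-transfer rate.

Q = 179 W

Treat each layer as a resistance in series:
  R_borosilicate glass = L/(kA) = 2.83×10^-4/(1.20·2.56) = 9.212×10^-5 K/W
  R_aerogel blanket = L/(kA) = 0.00594/(0.0127·2.56) = 0.1827 K/W
  R_borosilicate glass = L/(kA) = 1.12×10^-4/(1.27·2.56) = 3.445×10^-5 K/W
ΣR = 9.212×10^-5 + 0.1827 + 3.445×10^-5 = 0.1828 K/W
Q = ΔT/ΣR = (294.2 K − 261.5 K)/0.1828 = 179 W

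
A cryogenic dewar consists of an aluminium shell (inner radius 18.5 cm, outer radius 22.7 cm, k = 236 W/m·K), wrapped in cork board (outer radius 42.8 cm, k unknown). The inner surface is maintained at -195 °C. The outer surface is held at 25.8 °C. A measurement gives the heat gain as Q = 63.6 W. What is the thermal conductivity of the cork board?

k = 0.0474 W/m·K

ΣR = ΔT/Q = |-195 − 25.8|/63.6 = 3.472 K/W
Known resistances:
  R_aluminium = (1/0.185 − 1/0.227)/(4πk) = 1.000/(4π·236) = 3.372×10^-4 K/W
R_cork board = ΣR − ΣR_known = 3.472 − 3.372×10^-4 = 3.472 K/W
(1/r₁−1/r₂)/(4πk) = 3.472 ⇒ k = 2.069/(4π·3.472) = 0.0474 W/m·K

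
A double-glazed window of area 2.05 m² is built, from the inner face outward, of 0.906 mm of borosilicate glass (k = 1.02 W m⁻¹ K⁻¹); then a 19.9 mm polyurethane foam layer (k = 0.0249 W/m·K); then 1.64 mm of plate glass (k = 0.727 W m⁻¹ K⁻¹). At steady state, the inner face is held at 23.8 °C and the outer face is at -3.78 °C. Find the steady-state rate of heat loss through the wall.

Q = 70.5 W

Series thermal resistances, inner to outer:
  R_borosilicate glass = L/(kA) = 9.06×10^-4/(1.02·2.05) = 4.333×10^-4 K/W
  R_polyurethane foam = L/(kA) = 0.0199/(0.0249·2.05) = 0.3899 K/W
  R_plate glass = L/(kA) = 0.00164/(0.727·2.05) = 0.001100 K/W
ΣR = 4.333×10^-4 + 0.3899 + 0.001100 = 0.3914 K/W
Q = ΔT/ΣR = (23.8 °C − -3.78 °C)/0.3914 = 70.5 W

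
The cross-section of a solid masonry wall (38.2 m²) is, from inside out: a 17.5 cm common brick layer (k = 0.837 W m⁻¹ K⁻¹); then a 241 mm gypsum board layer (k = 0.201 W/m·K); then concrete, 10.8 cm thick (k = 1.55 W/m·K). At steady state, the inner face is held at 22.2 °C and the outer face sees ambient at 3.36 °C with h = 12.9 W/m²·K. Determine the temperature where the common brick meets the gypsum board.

Resistance network (inner→outer):
  R_common brick = L/(kA) = 0.175/(0.837·38.2) = 0.005473 K/W
  R_gypsum board = L/(kA) = 0.241/(0.201·38.2) = 0.03139 K/W
  R_concrete = L/(kA) = 0.108/(1.55·38.2) = 0.001824 K/W
  R_conv,out = 1/(hA) = 1/(12.9·38.2) = 0.002029 K/W
ΣR = 0.005473 + 0.03139 + 0.001824 + 0.002029 = 0.04072 K/W
Q = ΔT/ΣR = (22.2 °C − 3.36 °C)/0.04072 = 462.7 W
From the inner boundary to the common brick/gypsum board interface, ΣR_partial = 0.005473 K/W.
T_interface = T_in − Q·ΣR_partial = 22.2 °C − (462.7)(0.005473) = 19.7 °C

T = 19.7 °C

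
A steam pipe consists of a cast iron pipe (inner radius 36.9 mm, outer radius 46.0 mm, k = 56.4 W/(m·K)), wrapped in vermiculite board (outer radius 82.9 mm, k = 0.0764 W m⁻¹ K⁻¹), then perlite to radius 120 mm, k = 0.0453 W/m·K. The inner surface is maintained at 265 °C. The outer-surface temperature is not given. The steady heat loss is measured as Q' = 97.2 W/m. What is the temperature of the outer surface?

Series resistances:
  R'_cast iron = ln(0.0460/0.0369)/(2πk) = 0.2204/(2π·56.4) = 6.220×10^-4 m·K/W
  R'_vermiculite board = ln(0.0829/0.0460)/(2πk) = 0.5890/(2π·0.0764) = 1.227 m·K/W
  R'_perlite = ln(0.120/0.0829)/(2πk) = 0.3699/(2π·0.0453) = 1.299 m·K/W
ΣR = 2.527 m·K/W
ΔT = Q'·ΣR = 97.2 × 2.527 = 245.6 K
Heat flows outward, so T_out = T_in − ΔT = 265 − 245.6 = 19.4 °C

T_out = 19.4 °C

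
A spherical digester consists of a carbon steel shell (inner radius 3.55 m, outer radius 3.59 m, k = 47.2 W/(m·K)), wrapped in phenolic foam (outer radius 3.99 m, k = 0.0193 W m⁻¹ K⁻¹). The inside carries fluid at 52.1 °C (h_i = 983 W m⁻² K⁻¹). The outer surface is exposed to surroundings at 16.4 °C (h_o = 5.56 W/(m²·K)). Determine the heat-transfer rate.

Q = 308 W

Series thermal resistances, inner to outer:
  R_conv,in = 1/(4πr²h) = 1/(4π·3.55²·983) = 6.424×10^-6 K/W
  R_carbon steel = (1/3.55 − 1/3.59)/(4πk) = 0.003139/(4π·47.2) = 5.292×10^-6 K/W
  R_phenolic foam = (1/3.59 − 1/3.99)/(4πk) = 0.02792/(4π·0.0193) = 0.1151 K/W
  R_conv,out = 1/(4πr²h) = 1/(4π·3.99²·5.56) = 8.990×10^-4 K/W
ΣR = 6.424×10^-6 + 5.292×10^-6 + 0.1151 + 8.990×10^-4 = 0.1160 K/W
Q = ΔT/ΣR = (52.1 °C − 16.4 °C)/0.1160 = 308 W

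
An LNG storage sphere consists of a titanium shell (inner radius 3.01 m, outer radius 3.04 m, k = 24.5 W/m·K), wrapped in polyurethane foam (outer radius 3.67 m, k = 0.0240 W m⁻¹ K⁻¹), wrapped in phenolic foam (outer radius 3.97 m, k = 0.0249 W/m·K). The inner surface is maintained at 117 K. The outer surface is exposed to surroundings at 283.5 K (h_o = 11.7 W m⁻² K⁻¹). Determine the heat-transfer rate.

Q = 657 W

Treat each layer as a resistance in series:
  R_titanium = (1/3.01 − 1/3.04)/(4πk) = 0.003279/(4π·24.5) = 1.065×10^-5 K/W
  R_polyurethane foam = (1/3.04 − 1/3.67)/(4πk) = 0.05647/(4π·0.0240) = 0.1872 K/W
  R_phenolic foam = (1/3.67 − 1/3.97)/(4πk) = 0.02059/(4π·0.0249) = 0.06580 K/W
  R_conv,out = 1/(4πr²h) = 1/(4π·3.97²·11.7) = 4.315×10^-4 K/W
ΣR = 1.065×10^-5 + 0.1872 + 0.06580 + 4.315×10^-4 = 0.2534 K/W
Q = ΔT/ΣR = (117 K − 283.5 K)/0.2534 = -657 W
(Negative Q ⇒ heat flows inward; heat gain = 657 W.)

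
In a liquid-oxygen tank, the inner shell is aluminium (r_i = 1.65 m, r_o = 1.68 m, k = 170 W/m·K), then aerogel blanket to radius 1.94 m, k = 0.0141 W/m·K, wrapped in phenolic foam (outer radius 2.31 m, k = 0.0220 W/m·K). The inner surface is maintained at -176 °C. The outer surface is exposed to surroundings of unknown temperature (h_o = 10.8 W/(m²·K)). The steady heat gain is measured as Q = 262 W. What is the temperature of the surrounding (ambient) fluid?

T_out = 20.6 °C

Series resistances:
  R_aluminium = (1/1.65 − 1/1.68)/(4πk) = 0.01082/(4π·170) = 5.066×10^-6 K/W
  R_aerogel blanket = (1/1.68 − 1/1.94)/(4πk) = 0.07977/(4π·0.0141) = 0.4502 K/W
  R_phenolic foam = (1/1.94 − 1/2.31)/(4πk) = 0.08256/(4π·0.0220) = 0.2986 K/W
  R_conv,out = 1/(4πr²h) = 1/(4π·2.31²·10.8) = 0.001381 K/W
ΣR = 0.7503 K/W
ΔT = Q·ΣR = 262 × 0.7503 = 196.6 K
Heat flows inward, so T_out = T_in + ΔT = -176 + 196.6 = 20.6 °C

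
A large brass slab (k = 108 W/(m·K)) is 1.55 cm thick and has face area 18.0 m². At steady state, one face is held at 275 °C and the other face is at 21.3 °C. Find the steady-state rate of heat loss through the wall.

Q = kA·ΔT/L = 108 × 18.0 × |275 °C − 21.3 °C| / 0.0155 = 3.18×10^7 W

Q = 3.18×10^7 W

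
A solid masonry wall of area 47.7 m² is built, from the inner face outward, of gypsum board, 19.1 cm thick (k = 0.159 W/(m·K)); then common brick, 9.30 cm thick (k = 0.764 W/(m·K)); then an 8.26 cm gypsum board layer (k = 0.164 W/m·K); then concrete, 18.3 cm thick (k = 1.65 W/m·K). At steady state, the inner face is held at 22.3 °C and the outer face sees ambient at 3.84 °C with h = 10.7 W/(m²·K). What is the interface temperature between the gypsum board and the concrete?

T = 5.70 °C

Series thermal resistances, inner to outer:
  R_gypsum board = L/(kA) = 0.191/(0.159·47.7) = 0.02518 K/W
  R_common brick = L/(kA) = 0.0930/(0.764·47.7) = 0.002552 K/W
  R_gypsum board = L/(kA) = 0.0826/(0.164·47.7) = 0.01056 K/W
  R_concrete = L/(kA) = 0.183/(1.65·47.7) = 0.002325 K/W
  R_conv,out = 1/(hA) = 1/(10.7·47.7) = 0.001959 K/W
ΣR = 0.02518 + 0.002552 + 0.01056 + 0.002325 + 0.001959 = 0.04258 K/W
Q = ΔT/ΣR = (22.3 °C − 3.84 °C)/0.04258 = 433.5 W
From the inner boundary to the gypsum board/concrete interface, ΣR_partial = 0.03829 K/W.
T_interface = T_in − Q·ΣR_partial = 22.3 °C − (433.5)(0.03829) = 5.70 °C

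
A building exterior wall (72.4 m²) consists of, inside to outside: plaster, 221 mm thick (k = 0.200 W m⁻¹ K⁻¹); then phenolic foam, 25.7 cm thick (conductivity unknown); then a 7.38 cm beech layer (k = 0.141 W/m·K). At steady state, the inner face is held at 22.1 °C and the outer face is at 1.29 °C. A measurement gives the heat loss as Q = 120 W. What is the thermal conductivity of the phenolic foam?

ΣR = ΔT/Q = |22.1 − 1.29|/120 = 0.1734 K/W
Known resistances:
  R_plaster = L/(kA) = 0.221/(0.200·72.4) = 0.01526 K/W
  R_beech = L/(kA) = 0.0738/(0.141·72.4) = 0.007229 K/W
R_phenolic foam = ΣR − ΣR_known = 0.1734 − 0.02249 = 0.1509 K/W
L/(kA) = 0.1509 ⇒ k = 0.257/(0.1509·72.4) = 0.0235 W/m·K

k = 0.0235 W/m·K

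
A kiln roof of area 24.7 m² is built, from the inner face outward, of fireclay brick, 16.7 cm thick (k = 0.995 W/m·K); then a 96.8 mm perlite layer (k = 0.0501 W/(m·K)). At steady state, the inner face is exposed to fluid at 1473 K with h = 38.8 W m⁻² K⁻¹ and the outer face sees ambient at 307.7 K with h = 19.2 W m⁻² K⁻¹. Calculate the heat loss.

Series thermal resistances, inner to outer:
  R_conv,in = 1/(hA) = 1/(38.8·24.7) = 0.001043 K/W
  R_fireclay brick = L/(kA) = 0.167/(0.995·24.7) = 0.006795 K/W
  R_perlite = L/(kA) = 0.0968/(0.0501·24.7) = 0.07822 K/W
  R_conv,out = 1/(hA) = 1/(19.2·24.7) = 0.002109 K/W
ΣR = 0.001043 + 0.006795 + 0.07822 + 0.002109 = 0.08817 K/W
Q = ΔT/ΣR = (1473 K − 307.7 K)/0.08817 = 13200 W

Q = 13.2 kW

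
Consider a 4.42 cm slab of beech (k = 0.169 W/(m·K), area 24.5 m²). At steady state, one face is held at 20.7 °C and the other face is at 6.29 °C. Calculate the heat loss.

Q = kA·ΔT/L = 0.169 × 24.5 × |20.7 °C − 6.29 °C| / 0.0442 = 1350 W

Q = 1350 W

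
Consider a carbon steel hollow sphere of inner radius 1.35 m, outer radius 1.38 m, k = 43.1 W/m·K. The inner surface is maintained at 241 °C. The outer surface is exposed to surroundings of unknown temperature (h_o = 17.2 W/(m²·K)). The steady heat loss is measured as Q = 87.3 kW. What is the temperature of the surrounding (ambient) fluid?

Sum the resistances:
  R_carbon steel = (1/1.35 − 1/1.38)/(4πk) = 0.01610/(4π·43.1) = 2.973×10^-5 K/W
  R_conv,out = 1/(4πr²h) = 1/(4π·1.38²·17.2) = 0.002429 K/W
ΣR = 0.002459 K/W
ΔT = Q·ΣR = 87300 × 0.002459 = 214.7 K
Heat flows outward, so T_out = T_in − ΔT = 241 − 214.7 = 26.3 °C

T_out = 26.3 °C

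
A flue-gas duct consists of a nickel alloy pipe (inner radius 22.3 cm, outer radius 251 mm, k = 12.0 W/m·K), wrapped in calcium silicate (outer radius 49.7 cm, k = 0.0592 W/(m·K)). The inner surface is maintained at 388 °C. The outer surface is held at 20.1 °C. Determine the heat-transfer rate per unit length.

Q' = 200 W/m

Series thermal resistances, inner to outer:
  R'_nickel alloy = ln(0.251/0.223)/(2πk) = 0.1183/(2π·12.0) = 0.001569 m·K/W
  R'_calcium silicate = ln(0.497/0.251)/(2πk) = 0.6831/(2π·0.0592) = 1.837 m·K/W
ΣR = 0.001569 + 1.837 = 1.839 m·K/W
Q' = ΔT/ΣR = (388 °C − 20.1 °C)/1.839 = 200 W/m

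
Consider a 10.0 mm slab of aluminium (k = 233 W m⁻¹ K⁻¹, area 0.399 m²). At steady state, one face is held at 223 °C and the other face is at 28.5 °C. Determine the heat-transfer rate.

Q = kA·ΔT/L = 233 × 0.399 × |223 °C − 28.5 °C| / 0.0100 = 1.81×10^6 W

Q = 1810 kW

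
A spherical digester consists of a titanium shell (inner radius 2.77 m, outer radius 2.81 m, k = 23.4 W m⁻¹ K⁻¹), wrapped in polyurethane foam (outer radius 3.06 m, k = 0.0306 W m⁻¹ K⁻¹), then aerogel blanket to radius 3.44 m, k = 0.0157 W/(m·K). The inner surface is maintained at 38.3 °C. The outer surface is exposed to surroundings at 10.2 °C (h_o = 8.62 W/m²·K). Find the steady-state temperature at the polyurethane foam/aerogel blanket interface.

T = 30.1 °C

Series thermal resistances, inner to outer:
  R_titanium = (1/2.77 − 1/2.81)/(4πk) = 0.005139/(4π·23.4) = 1.748×10^-5 K/W
  R_polyurethane foam = (1/2.81 − 1/3.06)/(4πk) = 0.02907/(4π·0.0306) = 0.07561 K/W
  R_aerogel blanket = (1/3.06 − 1/3.44)/(4πk) = 0.03610/(4π·0.0157) = 0.1830 K/W
  R_conv,out = 1/(4πr²h) = 1/(4π·3.44²·8.62) = 7.801×10^-4 K/W
ΣR = 1.748×10^-5 + 0.07561 + 0.1830 + 7.801×10^-4 = 0.2594 K/W
Q = ΔT/ΣR = (38.3 °C − 10.2 °C)/0.2594 = 108.3 W
From the inner boundary to the polyurethane foam/aerogel blanket interface, ΣR_partial = 0.07563 K/W.
T_interface = T_in − Q·ΣR_partial = 38.3 °C − (108.3)(0.07563) = 30.1 °C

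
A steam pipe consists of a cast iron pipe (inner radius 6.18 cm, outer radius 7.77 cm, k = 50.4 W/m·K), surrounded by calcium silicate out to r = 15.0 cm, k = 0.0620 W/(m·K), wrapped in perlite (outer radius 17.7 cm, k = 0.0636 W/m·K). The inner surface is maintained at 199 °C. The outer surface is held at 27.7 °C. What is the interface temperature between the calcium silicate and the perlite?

Series thermal resistances, inner to outer:
  R'_cast iron = ln(0.0777/0.0618)/(2πk) = 0.2290/(2π·50.4) = 7.230×10^-4 m·K/W
  R'_calcium silicate = ln(0.150/0.0777)/(2πk) = 0.6578/(2π·0.0620) = 1.689 m·K/W
  R'_perlite = ln(0.177/0.150)/(2πk) = 0.1655/(2π·0.0636) = 0.4142 m·K/W
ΣR = 7.230×10^-4 + 1.689 + 0.4142 = 2.104 m·K/W
Q' = ΔT/ΣR = (199 °C − 27.7 °C)/2.104 = 81.42 W/m
From the inner boundary to the calcium silicate/perlite interface, ΣR_partial = 1.690 m·K/W.
T_interface = T_in − Q'·ΣR_partial = 199 °C − (81.42)(1.690) = 61.4 °C

T = 61.4 °C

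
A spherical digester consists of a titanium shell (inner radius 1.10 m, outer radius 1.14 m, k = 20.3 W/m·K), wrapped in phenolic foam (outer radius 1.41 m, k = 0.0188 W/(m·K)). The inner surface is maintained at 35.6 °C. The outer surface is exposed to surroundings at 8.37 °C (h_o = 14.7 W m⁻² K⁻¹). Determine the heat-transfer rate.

Q = 38.1 W

Resistance network (inner→outer):
  R_titanium = (1/1.10 − 1/1.14)/(4πk) = 0.03190/(4π·20.3) = 1.250×10^-4 K/W
  R_phenolic foam = (1/1.14 − 1/1.41)/(4πk) = 0.1680/(4π·0.0188) = 0.7110 K/W
  R_conv,out = 1/(4πr²h) = 1/(4π·1.41²·14.7) = 0.002723 K/W
ΣR = 1.250×10^-4 + 0.7110 + 0.002723 = 0.7138 K/W
Q = ΔT/ΣR = (35.6 °C − 8.37 °C)/0.7138 = 38.1 W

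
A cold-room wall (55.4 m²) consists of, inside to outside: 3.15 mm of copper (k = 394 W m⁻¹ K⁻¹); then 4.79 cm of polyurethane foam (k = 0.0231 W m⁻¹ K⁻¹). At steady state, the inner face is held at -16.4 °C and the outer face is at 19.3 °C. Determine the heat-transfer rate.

Q = 954 W

Series thermal resistances, inner to outer:
  R_copper = L/(kA) = 0.00315/(394·55.4) = 1.443×10^-7 K/W
  R_polyurethane foam = L/(kA) = 0.0479/(0.0231·55.4) = 0.03743 K/W
ΣR = 1.443×10^-7 + 0.03743 = 0.03743 K/W
Q = ΔT/ΣR = (-16.4 °C − 19.3 °C)/0.03743 = -954 W
(Negative Q ⇒ heat flows inward; heat gain = 954 W.)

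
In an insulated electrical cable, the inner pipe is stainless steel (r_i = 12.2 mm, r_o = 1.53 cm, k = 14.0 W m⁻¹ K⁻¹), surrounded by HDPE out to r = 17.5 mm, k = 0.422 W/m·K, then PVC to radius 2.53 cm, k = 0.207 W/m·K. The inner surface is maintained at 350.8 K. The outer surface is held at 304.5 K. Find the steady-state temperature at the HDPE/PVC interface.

T = 343.5 K

Resistance network (inner→outer):
  R'_stainless steel = ln(0.0153/0.0122)/(2πk) = 0.2264/(2π·14.0) = 0.002574 m·K/W
  R'_HDPE = ln(0.0175/0.0153)/(2πk) = 0.1343/(2π·0.422) = 0.05067 m·K/W
  R'_PVC = ln(0.0253/0.0175)/(2πk) = 0.3686/(2π·0.207) = 0.2834 m·K/W
ΣR = 0.002574 + 0.05067 + 0.2834 = 0.3366 m·K/W
Q' = ΔT/ΣR = (350.8 K − 304.5 K)/0.3366 = 137.6 W/m
From the inner boundary to the HDPE/PVC interface, ΣR_partial = 0.05324 m·K/W.
T_interface = T_in − Q'·ΣR_partial = 350.8 K − (137.6)(0.05324) = 343.5 K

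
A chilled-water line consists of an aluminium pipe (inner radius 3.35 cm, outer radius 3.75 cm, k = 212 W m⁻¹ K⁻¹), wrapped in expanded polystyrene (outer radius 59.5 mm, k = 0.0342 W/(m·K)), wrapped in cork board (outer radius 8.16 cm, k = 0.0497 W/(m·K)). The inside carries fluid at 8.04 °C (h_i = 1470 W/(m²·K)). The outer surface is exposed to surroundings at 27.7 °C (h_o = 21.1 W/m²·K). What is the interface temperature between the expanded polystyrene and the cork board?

Treat each layer as a resistance in series:
  R'_conv,in = 1/(2πr h) = 1/(2π·0.0335·1470) = 0.003232 m·K/W
  R'_aluminium = ln(0.0375/0.0335)/(2πk) = 0.1128/(2π·212) = 8.468×10^-5 m·K/W
  R'_expanded polystyrene = ln(0.0595/0.0375)/(2πk) = 0.4616/(2π·0.0342) = 2.148 m·K/W
  R'_cork board = ln(0.0816/0.0595)/(2πk) = 0.3159/(2π·0.0497) = 1.011 m·K/W
  R'_conv,out = 1/(2πr h) = 1/(2π·0.0816·21.1) = 0.09244 m·K/W
ΣR = 0.003232 + 8.468×10^-5 + 2.148 + 1.011 + 0.09244 = 3.255 m·K/W
Q' = ΔT/ΣR = (8.04 °C − 27.7 °C)/3.255 = -6.040 W/m
From the inner boundary to the expanded polystyrene/cork board interface, ΣR_partial = 2.151 m·K/W.
T_interface = T_in − Q'·ΣR_partial = 8.04 °C − (-6.040)(2.151) = 21.0 °C

T = 21.0 °C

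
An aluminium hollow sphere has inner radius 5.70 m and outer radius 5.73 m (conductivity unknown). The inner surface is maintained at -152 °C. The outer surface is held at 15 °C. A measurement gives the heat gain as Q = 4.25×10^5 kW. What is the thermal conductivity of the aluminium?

k = 186 W/m·K

ΣR = ΔT/Q = |-152 − 15|/4.25×10^8 = 3.929×10^-7 K/W
(1/r₁−1/r₂)/(4πk) = 3.929×10^-7 ⇒ k = 9.185×10^-4/(4π·3.929×10^-7) = 186 W/m·K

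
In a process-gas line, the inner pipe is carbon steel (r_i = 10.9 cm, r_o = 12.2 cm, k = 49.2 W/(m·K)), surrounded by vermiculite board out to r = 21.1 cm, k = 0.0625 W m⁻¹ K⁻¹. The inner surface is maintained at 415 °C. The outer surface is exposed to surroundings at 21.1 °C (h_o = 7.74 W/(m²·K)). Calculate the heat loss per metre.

Series thermal resistances, inner to outer:
  R'_carbon steel = ln(0.122/0.109)/(2πk) = 0.1127/(2π·49.2) = 3.645×10^-4 m·K/W
  R'_vermiculite board = ln(0.211/0.122)/(2πk) = 0.5478/(2π·0.0625) = 1.395 m·K/W
  R'_conv,out = 1/(2πr h) = 1/(2π·0.211·7.74) = 0.09745 m·K/W
ΣR = 3.645×10^-4 + 1.395 + 0.09745 = 1.493 m·K/W
Q' = ΔT/ΣR = (415 °C − 21.1 °C)/1.493 = 264 W/m

Q' = 264 W/m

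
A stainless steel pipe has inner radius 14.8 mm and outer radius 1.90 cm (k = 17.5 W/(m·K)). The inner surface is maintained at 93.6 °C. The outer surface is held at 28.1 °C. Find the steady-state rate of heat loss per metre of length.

Q' = 28.8 kW/m

Q' = 2πk·ΔT/ln(r₂/r₁) = 2π × 17.5 × 65.5 / ln(0.0190/0.0148) = 28800 W/m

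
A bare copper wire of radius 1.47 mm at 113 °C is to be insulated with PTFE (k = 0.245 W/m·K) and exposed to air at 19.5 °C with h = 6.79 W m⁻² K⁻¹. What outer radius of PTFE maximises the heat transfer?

r_cr = 3.61 cm

For a cylinder, r_cr = k_ins/h = 0.245/6.79 = 0.0361 m = 3.61 cm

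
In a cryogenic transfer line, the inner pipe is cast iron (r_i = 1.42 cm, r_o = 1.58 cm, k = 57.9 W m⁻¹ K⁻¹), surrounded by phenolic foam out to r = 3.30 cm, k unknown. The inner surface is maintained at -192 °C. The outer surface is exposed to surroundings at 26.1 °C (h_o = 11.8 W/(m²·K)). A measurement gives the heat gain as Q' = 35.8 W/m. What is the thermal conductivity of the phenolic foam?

ΣR = ΔT/Q' = |-192 − 26.1|/35.8 = 6.092 m·K/W
Known resistances:
  R'_cast iron = ln(0.0158/0.0142)/(2πk) = 0.1068/(2π·57.9) = 2.935×10^-4 m·K/W
  R'_conv,out = 1/(2πr h) = 1/(2π·0.0330·11.8) = 0.4087 m·K/W
R_phenolic foam = ΣR − ΣR_known = 6.092 − 0.4090 = 5.683 m·K/W
ln(r₂/r₁)/(2πk) = 5.683 ⇒ k = 0.7365/(2π·5.683) = 0.0206 W/m·K

k = 0.0206 W/m·K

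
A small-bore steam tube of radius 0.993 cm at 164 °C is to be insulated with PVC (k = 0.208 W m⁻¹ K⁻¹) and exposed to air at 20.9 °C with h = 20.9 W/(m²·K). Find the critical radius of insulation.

r_cr = 0.995 cm

For a cylinder, r_cr = k_ins/h = 0.208/20.9 = 0.00995 m = 0.995 cm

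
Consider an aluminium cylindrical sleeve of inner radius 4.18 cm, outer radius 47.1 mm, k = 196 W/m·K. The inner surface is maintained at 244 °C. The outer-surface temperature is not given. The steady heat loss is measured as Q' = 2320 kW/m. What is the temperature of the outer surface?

Sum the resistances:
  R'_aluminium = ln(0.0471/0.0418)/(2πk) = 0.1194/(2π·196) = 9.694×10^-5 m·K/W
ΣR = 9.694×10^-5 m·K/W
ΔT = Q'·ΣR = 2.32×10^6 × 9.694×10^-5 = 224.9 K
Heat flows outward, so T_out = T_in − ΔT = 244 − 224.9 = 19.1 °C

T_out = 19.1 °C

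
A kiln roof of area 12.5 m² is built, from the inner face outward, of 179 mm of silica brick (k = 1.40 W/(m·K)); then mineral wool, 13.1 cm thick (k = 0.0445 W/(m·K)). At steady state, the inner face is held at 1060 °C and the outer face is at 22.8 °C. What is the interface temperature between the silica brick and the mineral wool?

Resistance network (inner→outer):
  R_silica brick = L/(kA) = 0.179/(1.40·12.5) = 0.01023 K/W
  R_mineral wool = L/(kA) = 0.131/(0.0445·12.5) = 0.2355 K/W
ΣR = 0.01023 + 0.2355 = 0.2457 K/W
Q = ΔT/ΣR = (1060 °C − 22.8 °C)/0.2457 = 4221 W
From the inner boundary to the silica brick/mineral wool interface, ΣR_partial = 0.01023 K/W.
T_interface = T_in − Q·ΣR_partial = 1060 °C − (4221)(0.01023) = 1017 °C

T = 1017 °C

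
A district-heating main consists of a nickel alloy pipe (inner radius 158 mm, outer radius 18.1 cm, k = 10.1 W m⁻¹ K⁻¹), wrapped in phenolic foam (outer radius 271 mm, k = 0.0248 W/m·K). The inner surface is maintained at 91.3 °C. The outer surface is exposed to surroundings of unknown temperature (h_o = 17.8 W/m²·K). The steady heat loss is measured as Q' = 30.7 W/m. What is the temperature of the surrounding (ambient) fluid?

Series resistances:
  R'_nickel alloy = ln(0.181/0.158)/(2πk) = 0.1359/(2π·10.1) = 0.002142 m·K/W
  R'_phenolic foam = ln(0.271/0.181)/(2πk) = 0.4036/(2π·0.0248) = 2.590 m·K/W
  R'_conv,out = 1/(2πr h) = 1/(2π·0.271·17.8) = 0.03299 m·K/W
ΣR = 2.625 m·K/W
ΔT = Q'·ΣR = 30.7 × 2.625 = 80.59 K
Heat flows outward, so T_out = T_in − ΔT = 91.3 − 80.59 = 10.7 °C

T_out = 10.7 °C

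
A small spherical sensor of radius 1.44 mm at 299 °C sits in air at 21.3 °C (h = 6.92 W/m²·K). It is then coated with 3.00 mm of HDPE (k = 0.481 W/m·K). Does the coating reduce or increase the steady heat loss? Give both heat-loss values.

Critical radius for a sphere: r_cr = 2k/h = 0.139 m = 13.9 cm.
Outer radius after coating: r₂ = 0.00144 + 0.00300 = 0.00444 m.
Since r₁ < r_cr and r₂ ≤ r_cr, the coating moves toward the maximum at r_cr — heat loss rises.
Bare: R = 1/(4πr₁²h) = 5546 K/W; Q = 277.7/5546 = 0.0501 W.
Coated: R = R_cond + R_conv = 661.0 K/W; Q = 277.7/661.0 = 0.420 W.

increases: 0.0501 → 0.420 W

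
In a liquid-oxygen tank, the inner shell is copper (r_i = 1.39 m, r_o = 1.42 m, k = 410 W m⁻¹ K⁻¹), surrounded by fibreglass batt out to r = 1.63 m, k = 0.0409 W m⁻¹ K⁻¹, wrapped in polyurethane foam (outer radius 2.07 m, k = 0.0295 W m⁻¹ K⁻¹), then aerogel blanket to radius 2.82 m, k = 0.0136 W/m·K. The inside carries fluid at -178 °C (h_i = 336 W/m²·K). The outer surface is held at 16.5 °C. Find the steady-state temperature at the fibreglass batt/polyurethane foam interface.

Series thermal resistances, inner to outer:
  R_conv,in = 1/(4πr²h) = 1/(4π·1.39²·336) = 1.226×10^-4 K/W
  R_copper = (1/1.39 − 1/1.42)/(4πk) = 0.01520/(4π·410) = 2.950×10^-6 K/W
  R_fibreglass batt = (1/1.42 − 1/1.63)/(4πk) = 0.09073/(4π·0.0409) = 0.1765 K/W
  R_polyurethane foam = (1/1.63 − 1/2.07)/(4πk) = 0.1304/(4π·0.0295) = 0.3518 K/W
  R_aerogel blanket = (1/2.07 − 1/2.82)/(4πk) = 0.1285/(4π·0.0136) = 0.7518 K/W
ΣR = 1.226×10^-4 + 2.950×10^-6 + 0.1765 + 0.3518 + 0.7518 = 1.280 K/W
Q = ΔT/ΣR = (-178 °C − 16.5 °C)/1.280 = -152.0 W
From the inner boundary to the fibreglass batt/polyurethane foam interface, ΣR_partial = 0.1766 K/W.
T_interface = T_in − Q·ΣR_partial = -178 °C − (-152.0)(0.1766) = -151 °C

T = -151 °C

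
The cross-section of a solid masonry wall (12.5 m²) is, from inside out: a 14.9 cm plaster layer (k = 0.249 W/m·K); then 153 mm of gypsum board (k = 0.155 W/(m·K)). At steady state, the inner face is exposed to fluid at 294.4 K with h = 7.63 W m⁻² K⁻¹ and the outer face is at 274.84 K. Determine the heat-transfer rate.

Q = 142 W

Series thermal resistances, inner to outer:
  R_conv,in = 1/(hA) = 1/(7.63·12.5) = 0.01048 K/W
  R_plaster = L/(kA) = 0.149/(0.249·12.5) = 0.04787 K/W
  R_gypsum board = L/(kA) = 0.153/(0.155·12.5) = 0.07897 K/W
ΣR = 0.01048 + 0.04787 + 0.07897 = 0.1373 K/W
Q = ΔT/ΣR = (294.4 K − 274.84 K)/0.1373 = 142 W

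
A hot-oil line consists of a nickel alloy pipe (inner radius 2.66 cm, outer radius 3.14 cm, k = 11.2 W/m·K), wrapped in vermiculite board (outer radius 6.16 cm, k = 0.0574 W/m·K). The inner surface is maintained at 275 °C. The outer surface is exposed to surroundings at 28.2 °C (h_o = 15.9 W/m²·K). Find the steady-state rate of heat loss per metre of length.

Resistance network (inner→outer):
  R'_nickel alloy = ln(0.0314/0.0266)/(2πk) = 0.1659/(2π·11.2) = 0.002357 m·K/W
  R'_vermiculite board = ln(0.0616/0.0314)/(2πk) = 0.6739/(2π·0.0574) = 1.868 m·K/W
  R'_conv,out = 1/(2πr h) = 1/(2π·0.0616·15.9) = 0.1625 m·K/W
ΣR = 0.002357 + 1.868 + 0.1625 = 2.033 m·K/W
Q' = ΔT/ΣR = (275 °C − 28.2 °C)/2.033 = 121 W/m

Q' = 121 W/m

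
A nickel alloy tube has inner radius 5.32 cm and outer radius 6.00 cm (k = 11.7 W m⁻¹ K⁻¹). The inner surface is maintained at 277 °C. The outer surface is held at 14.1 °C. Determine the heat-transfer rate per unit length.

Q' = 1.61×10^5 W/m

Q' = 2πk·ΔT/ln(r₂/r₁) = 2π × 11.7 × 262.9 / ln(0.0600/0.0532) = 1.61×10^5 W/m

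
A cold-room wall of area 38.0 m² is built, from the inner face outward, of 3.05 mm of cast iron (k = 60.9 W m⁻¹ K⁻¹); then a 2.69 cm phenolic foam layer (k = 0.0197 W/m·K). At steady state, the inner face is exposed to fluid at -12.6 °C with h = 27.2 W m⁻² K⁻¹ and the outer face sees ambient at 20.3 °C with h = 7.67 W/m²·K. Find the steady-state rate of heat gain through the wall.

Treat each layer as a resistance in series:
  R_conv,in = 1/(hA) = 1/(27.2·38.0) = 9.675×10^-4 K/W
  R_cast iron = L/(kA) = 0.00305/(60.9·38.0) = 1.318×10^-6 K/W
  R_phenolic foam = L/(kA) = 0.0269/(0.0197·38.0) = 0.03593 K/W
  R_conv,out = 1/(hA) = 1/(7.67·38.0) = 0.003431 K/W
ΣR = 9.675×10^-4 + 1.318×10^-6 + 0.03593 + 0.003431 = 0.04033 K/W
Q = ΔT/ΣR = (-12.6 °C − 20.3 °C)/0.04033 = -816 W
(Negative Q ⇒ heat flows inward; heat gain = 816 W.)

Q = 816 W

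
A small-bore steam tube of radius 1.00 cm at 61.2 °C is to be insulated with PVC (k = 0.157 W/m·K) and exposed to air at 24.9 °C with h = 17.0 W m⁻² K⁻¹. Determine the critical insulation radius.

r_cr = 0.924 cm

For a cylinder, r_cr = k_ins/h = 0.157/17.0 = 0.00924 m = 0.924 cm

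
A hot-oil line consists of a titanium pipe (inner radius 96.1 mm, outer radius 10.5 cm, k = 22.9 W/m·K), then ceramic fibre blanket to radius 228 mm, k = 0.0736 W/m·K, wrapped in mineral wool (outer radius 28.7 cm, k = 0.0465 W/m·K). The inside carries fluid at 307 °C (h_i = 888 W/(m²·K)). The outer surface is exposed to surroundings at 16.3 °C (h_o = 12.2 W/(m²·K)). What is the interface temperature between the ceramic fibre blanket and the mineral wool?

T = 113 °C

Series thermal resistances, inner to outer:
  R'_conv,in = 1/(2πr h) = 1/(2π·0.0961·888) = 0.001865 m·K/W
  R'_titanium = ln(0.105/0.0961)/(2πk) = 0.08857/(2π·22.9) = 6.156×10^-4 m·K/W
  R'_ceramic fibre blanket = ln(0.228/0.105)/(2πk) = 0.7754/(2π·0.0736) = 1.677 m·K/W
  R'_mineral wool = ln(0.287/0.228)/(2πk) = 0.2301/(2π·0.0465) = 0.7877 m·K/W
  R'_conv,out = 1/(2πr h) = 1/(2π·0.287·12.2) = 0.04545 m·K/W
ΣR = 0.001865 + 6.156×10^-4 + 1.677 + 0.7877 + 0.04545 = 2.513 m·K/W
Q' = ΔT/ΣR = (307 °C − 16.3 °C)/2.513 = 115.7 W/m
From the inner boundary to the ceramic fibre blanket/mineral wool interface, ΣR_partial = 1.679 m·K/W.
T_interface = T_in − Q'·ΣR_partial = 307 °C − (115.7)(1.679) = 113 °C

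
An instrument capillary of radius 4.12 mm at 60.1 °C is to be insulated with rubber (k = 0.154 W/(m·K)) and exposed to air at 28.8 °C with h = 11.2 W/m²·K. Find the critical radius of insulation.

r_cr = 1.38 cm

For a cylinder, r_cr = k_ins/h = 0.154/11.2 = 0.0138 m = 1.38 cm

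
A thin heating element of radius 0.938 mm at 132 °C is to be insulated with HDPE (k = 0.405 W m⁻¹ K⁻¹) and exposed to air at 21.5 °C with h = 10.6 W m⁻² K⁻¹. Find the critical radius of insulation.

For a cylinder, r_cr = k_ins/h = 0.405/10.6 = 0.0382 m = 3.82 cm

r_cr = 3.82 cm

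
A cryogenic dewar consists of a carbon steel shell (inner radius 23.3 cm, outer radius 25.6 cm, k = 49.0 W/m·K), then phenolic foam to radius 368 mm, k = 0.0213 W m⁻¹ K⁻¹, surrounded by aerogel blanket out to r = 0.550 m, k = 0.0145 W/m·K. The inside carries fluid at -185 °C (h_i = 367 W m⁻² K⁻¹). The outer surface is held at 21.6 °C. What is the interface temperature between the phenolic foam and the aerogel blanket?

T = -87.1 °C

Treat each layer as a resistance in series:
  R_conv,in = 1/(4πr²h) = 1/(4π·0.233²·367) = 0.003994 K/W
  R_carbon steel = (1/0.233 − 1/0.256)/(4πk) = 0.3856/(4π·49.0) = 6.262×10^-4 K/W
  R_phenolic foam = (1/0.256 − 1/0.368)/(4πk) = 1.189/(4π·0.0213) = 4.442 K/W
  R_aerogel blanket = (1/0.368 − 1/0.550)/(4πk) = 0.8992/(4π·0.0145) = 4.935 K/W
ΣR = 0.003994 + 6.262×10^-4 + 4.442 + 4.935 = 9.382 K/W
Q = ΔT/ΣR = (-185 °C − 21.6 °C)/9.382 = -22.02 W
From the inner boundary to the phenolic foam/aerogel blanket interface, ΣR_partial = 4.447 K/W.
T_interface = T_in − Q·ΣR_partial = -185 °C − (-22.02)(4.447) = -87.1 °C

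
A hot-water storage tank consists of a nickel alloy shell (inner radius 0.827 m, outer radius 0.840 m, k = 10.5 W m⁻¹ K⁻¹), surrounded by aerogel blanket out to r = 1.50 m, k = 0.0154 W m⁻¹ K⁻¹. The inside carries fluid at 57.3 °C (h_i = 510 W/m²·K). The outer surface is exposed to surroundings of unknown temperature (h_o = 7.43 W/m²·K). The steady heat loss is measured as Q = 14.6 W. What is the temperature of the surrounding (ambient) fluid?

Series resistances:
  R_conv,in = 1/(4πr²h) = 1/(4π·0.827²·510) = 2.281×10^-4 K/W
  R_nickel alloy = (1/0.827 − 1/0.840)/(4πk) = 0.01871/(4π·10.5) = 1.418×10^-4 K/W
  R_aerogel blanket = (1/0.840 − 1/1.50)/(4πk) = 0.5238/(4π·0.0154) = 2.707 K/W
  R_conv,out = 1/(4πr²h) = 1/(4π·1.50²·7.43) = 0.004760 K/W
ΣR = 2.712 K/W
ΔT = Q·ΣR = 14.6 × 2.712 = 39.60 K
Heat flows outward, so T_out = T_in − ΔT = 57.3 − 39.60 = 17.7 °C

T_out = 17.7 °C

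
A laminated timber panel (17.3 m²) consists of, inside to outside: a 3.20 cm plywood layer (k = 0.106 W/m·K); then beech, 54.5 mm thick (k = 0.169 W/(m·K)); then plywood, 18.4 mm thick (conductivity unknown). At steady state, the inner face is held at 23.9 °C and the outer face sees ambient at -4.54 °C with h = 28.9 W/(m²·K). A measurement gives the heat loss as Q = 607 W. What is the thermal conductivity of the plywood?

k = 0.121 W/m·K

ΣR = ΔT/Q = |23.9 − -4.54|/607 = 0.04685 K/W
Known resistances:
  R_plywood = L/(kA) = 0.0320/(0.106·17.3) = 0.01745 K/W
  R_beech = L/(kA) = 0.0545/(0.169·17.3) = 0.01864 K/W
  R_conv,out = 1/(hA) = 1/(28.9·17.3) = 0.002000 K/W
R_plywood = ΣR − ΣR_known = 0.04685 − 0.03809 = 0.008760 K/W
L/(kA) = 0.008760 ⇒ k = 0.0184/(0.008760·17.3) = 0.121 W/m·K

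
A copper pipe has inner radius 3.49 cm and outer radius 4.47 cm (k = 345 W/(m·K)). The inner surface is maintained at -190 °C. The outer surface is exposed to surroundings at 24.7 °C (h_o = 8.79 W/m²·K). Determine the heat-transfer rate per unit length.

Q' = 530 W/m

Series thermal resistances, inner to outer:
  R'_copper = ln(0.0447/0.0349)/(2πk) = 0.2475/(2π·345) = 1.142×10^-4 m·K/W
  R'_conv,out = 1/(2πr h) = 1/(2π·0.0447·8.79) = 0.4051 m·K/W
ΣR = 1.142×10^-4 + 0.4051 = 0.4052 m·K/W
Q' = ΔT/ΣR = (-190 °C − 24.7 °C)/0.4052 = -530 W/m
(Negative Q' ⇒ heat flows inward; heat gain = 530 W/m.)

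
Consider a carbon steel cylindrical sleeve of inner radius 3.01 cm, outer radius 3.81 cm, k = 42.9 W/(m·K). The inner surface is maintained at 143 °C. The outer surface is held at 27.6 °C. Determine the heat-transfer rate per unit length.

Q' = 132 kW/m

Q' = 2πk·ΔT/ln(r₂/r₁) = 2π × 42.9 × 115.4 / ln(0.0381/0.0301) = 1.32×10^5 W/m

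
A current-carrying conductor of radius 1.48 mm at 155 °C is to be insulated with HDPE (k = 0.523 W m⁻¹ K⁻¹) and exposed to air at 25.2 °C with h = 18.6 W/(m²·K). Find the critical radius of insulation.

For a cylinder, r_cr = k_ins/h = 0.523/18.6 = 0.0281 m = 2.81 cm

r_cr = 2.81 cm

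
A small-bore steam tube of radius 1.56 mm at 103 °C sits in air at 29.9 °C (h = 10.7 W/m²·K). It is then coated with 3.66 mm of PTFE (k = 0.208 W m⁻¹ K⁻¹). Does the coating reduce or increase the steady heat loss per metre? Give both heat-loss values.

Critical radius for a cylinder: r_cr = k/h = 0.0194 m = 1.94 cm.
Outer radius after coating: r₂ = 0.00156 + 0.00366 = 0.00522 m.
Since r₁ < r_cr and r₂ ≤ r_cr, the coating moves toward the maximum at r_cr — heat loss rises.
Bare: R = 1/(2πr₁h) = 9.535 m·K/W; Q = 73.1/9.535 = 7.67 W/m.
Coated: R = R_cond + R_conv = 3.774 m·K/W; Q = 73.1/3.774 = 19.4 W/m.

increases: 7.67 → 19.4 W/m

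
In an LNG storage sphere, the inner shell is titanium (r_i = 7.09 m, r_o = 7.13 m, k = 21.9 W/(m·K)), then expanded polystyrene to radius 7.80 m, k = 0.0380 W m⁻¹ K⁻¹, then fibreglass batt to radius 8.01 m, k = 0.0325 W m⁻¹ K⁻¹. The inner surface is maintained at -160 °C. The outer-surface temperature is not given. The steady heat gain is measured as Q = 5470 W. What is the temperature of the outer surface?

Series resistances:
  R_titanium = (1/7.09 − 1/7.13)/(4πk) = 7.913×10^-4/(4π·21.9) = 2.875×10^-6 K/W
  R_expanded polystyrene = (1/7.13 − 1/7.80)/(4πk) = 0.01205/(4π·0.0380) = 0.02523 K/W
  R_fibreglass batt = (1/7.80 − 1/8.01)/(4πk) = 0.003361/(4π·0.0325) = 0.008230 K/W
ΣR = 0.03346 K/W
ΔT = Q·ΣR = 5470 × 0.03346 = 183.0 K
Heat flows inward, so T_out = T_in + ΔT = -160 + 183.0 = 23.0 °C

T_out = 23.0 °C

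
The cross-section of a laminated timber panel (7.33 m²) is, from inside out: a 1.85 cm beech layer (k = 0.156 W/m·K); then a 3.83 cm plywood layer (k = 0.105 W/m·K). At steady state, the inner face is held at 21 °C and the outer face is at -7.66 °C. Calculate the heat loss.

Series thermal resistances, inner to outer:
  R_beech = L/(kA) = 0.0185/(0.156·7.33) = 0.01618 K/W
  R_plywood = L/(kA) = 0.0383/(0.105·7.33) = 0.04976 K/W
ΣR = 0.01618 + 0.04976 = 0.06594 K/W
Q = ΔT/ΣR = (21 °C − -7.66 °C)/0.06594 = 435 W

Q = 435 W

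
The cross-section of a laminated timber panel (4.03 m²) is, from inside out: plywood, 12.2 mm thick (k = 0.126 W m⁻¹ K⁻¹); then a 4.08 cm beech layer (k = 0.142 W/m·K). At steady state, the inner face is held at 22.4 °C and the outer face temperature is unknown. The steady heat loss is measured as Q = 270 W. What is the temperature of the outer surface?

Series resistances:
  R_plywood = L/(kA) = 0.0122/(0.126·4.03) = 0.02403 K/W
  R_beech = L/(kA) = 0.0408/(0.142·4.03) = 0.07130 K/W
ΣR = 0.09532 K/W
ΔT = Q·ΣR = 270 × 0.09532 = 25.74 K
Heat flows outward, so T_out = T_in − ΔT = 22.4 − 25.74 = -3.34 °C

T_out = -3.34 °C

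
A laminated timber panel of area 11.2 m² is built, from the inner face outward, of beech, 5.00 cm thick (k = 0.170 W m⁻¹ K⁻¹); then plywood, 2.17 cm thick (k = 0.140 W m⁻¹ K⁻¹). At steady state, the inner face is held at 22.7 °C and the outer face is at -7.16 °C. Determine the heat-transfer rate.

Resistance network (inner→outer):
  R_beech = L/(kA) = 0.0500/(0.170·11.2) = 0.02626 K/W
  R_plywood = L/(kA) = 0.0217/(0.140·11.2) = 0.01384 K/W
ΣR = 0.02626 + 0.01384 = 0.04010 K/W
Q = ΔT/ΣR = (22.7 °C − -7.16 °C)/0.04010 = 745 W

Q = 745 W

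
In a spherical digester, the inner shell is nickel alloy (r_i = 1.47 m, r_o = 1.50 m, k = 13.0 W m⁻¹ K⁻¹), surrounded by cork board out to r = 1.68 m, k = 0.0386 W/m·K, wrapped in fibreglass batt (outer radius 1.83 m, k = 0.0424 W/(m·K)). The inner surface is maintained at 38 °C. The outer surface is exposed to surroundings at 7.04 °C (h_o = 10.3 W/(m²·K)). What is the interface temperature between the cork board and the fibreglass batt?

T = 19.1 °C

Series thermal resistances, inner to outer:
  R_nickel alloy = (1/1.47 − 1/1.50)/(4πk) = 0.01361/(4π·13.0) = 8.328×10^-5 K/W
  R_cork board = (1/1.50 − 1/1.68)/(4πk) = 0.07143/(4π·0.0386) = 0.1473 K/W
  R_fibreglass batt = (1/1.68 − 1/1.83)/(4πk) = 0.04879/(4π·0.0424) = 0.09157 K/W
  R_conv,out = 1/(4πr²h) = 1/(4π·1.83²·10.3) = 0.002307 K/W
ΣR = 8.328×10^-5 + 0.1473 + 0.09157 + 0.002307 = 0.2413 K/W
Q = ΔT/ΣR = (38 °C − 7.04 °C)/0.2413 = 128.3 W
From the inner boundary to the cork board/fibreglass batt interface, ΣR_partial = 0.1474 K/W.
T_interface = T_in − Q·ΣR_partial = 38 °C − (128.3)(0.1474) = 19.1 °C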